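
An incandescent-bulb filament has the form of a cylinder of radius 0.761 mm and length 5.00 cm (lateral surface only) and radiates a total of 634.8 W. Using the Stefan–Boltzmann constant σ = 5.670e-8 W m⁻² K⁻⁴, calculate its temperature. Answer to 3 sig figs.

T ≈ 2.62×10³ K

Lateral area A = 2πrL = 2π×7.61×10⁻⁴×0.0500 = 2.39075×10⁻⁴ m².
P = σAT⁴ ⇒ T = (P/(σA))^(1/4) = (634.8/(5.670×10⁻⁸×2.39075×10⁻⁴))^(1/4) = 2.62×10³ K.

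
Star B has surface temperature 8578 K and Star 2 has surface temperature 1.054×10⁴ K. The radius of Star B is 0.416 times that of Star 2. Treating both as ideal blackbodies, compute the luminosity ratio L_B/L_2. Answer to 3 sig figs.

L ∝ R²T⁴, so L_B/L_2 = (R_B/R_2)²(T_B/T_2)⁴ = (0.416)² × (8578/1.054×10⁴)⁴ = 0.173056 × 0.438714 = 0.0759.

L_B/L_2 ≈ 0.0759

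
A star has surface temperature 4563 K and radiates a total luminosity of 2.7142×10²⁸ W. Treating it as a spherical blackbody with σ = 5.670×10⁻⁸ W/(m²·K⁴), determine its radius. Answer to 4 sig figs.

L = 4πR²σT⁴ ⇒ R = √(L/(4πσT⁴)).
σT⁴ = 2.45802×10⁷ W/m², so R = √(2.7142×10²⁸/(4π×2.45802×10⁷)) = 9.374×10⁹ m.

R ≈ 9.374×10⁹ m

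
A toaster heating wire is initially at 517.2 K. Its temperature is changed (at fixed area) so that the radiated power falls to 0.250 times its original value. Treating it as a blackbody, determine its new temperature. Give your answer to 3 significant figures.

P ∝ T⁴, so T₂/T₁ = (P₂/P₁)^(1/4) = (0.250)^(1/4) = 0.707107.
T₂ = 517.2 × 0.707107 = 366 K.

T₂ ≈ 366 K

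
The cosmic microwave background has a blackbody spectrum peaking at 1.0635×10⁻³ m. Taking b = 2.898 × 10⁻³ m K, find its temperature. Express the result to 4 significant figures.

T ≈ 2.725 K

Wien's law gives T = b/λ_max = (2.898×10⁻³ m·K)/(1.0635×10⁻³ m) = 2.725 K.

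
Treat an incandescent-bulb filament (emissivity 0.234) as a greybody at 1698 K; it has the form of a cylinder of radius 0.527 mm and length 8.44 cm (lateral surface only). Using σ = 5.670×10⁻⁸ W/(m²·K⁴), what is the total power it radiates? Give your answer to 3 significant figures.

P ≈ 30.8 W

Lateral area A = 2πrL = 2π×5.27×10⁻⁴×0.0844 = 2.79469×10⁻⁴ m².
P = εσAT⁴ = 0.234 × 5.670×10⁻⁸ × 2.79469×10⁻⁴ × (1698)⁴ = 30.8 W.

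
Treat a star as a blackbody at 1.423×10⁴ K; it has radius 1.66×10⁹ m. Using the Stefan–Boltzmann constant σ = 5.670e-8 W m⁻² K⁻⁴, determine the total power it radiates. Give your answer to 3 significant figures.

P ≈ 8.05×10²⁸ W

Surface area A = 4πR² = 4π(1.66×10⁹ m)² = 3.46279×10¹⁹ m².
P = σAT⁴ = 5.670×10⁻⁸ × 3.46279×10¹⁹ × (1.423×10⁴)⁴ = 8.05×10²⁸ W.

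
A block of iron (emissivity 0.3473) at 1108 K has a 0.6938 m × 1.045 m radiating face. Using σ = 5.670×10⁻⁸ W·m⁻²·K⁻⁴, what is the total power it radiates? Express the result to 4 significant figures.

P ≈ 2.152×10⁴ W

Area A = 0.6938 × 1.045 = 0.725021 m².
P = εσAT⁴ = 0.3473 × 5.670×10⁻⁸ × 0.725021 × (1108)⁴ = 2.152×10⁴ W.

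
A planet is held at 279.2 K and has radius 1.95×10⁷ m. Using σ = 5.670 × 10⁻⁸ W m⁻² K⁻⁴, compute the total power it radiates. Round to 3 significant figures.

P ≈ 1.65×10¹⁸ W

Surface area A = 4πR² = 4π(1.95×10⁷ m)² = 4.77836×10¹⁵ m².
P = σAT⁴ = 5.670×10⁻⁸ × 4.77836×10¹⁵ × (279.2)⁴ = 1.65×10¹⁸ W.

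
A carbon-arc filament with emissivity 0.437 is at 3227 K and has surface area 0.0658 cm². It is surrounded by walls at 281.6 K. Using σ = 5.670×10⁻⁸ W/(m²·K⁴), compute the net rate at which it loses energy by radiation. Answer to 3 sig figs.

Net loss ≈ 17.7 W

Area A = 0.0658 cm² = 6.58×10⁻⁶ m².
Net radiated power P_net = εσA(T⁴ − T₀⁴) = 0.437×5.670×10⁻⁸×6.58×10⁻⁶×(3227⁴ − 281.6⁴).
T⁴ − T₀⁴ = 1.08442×10¹⁴ − 6.28826×10⁹ = 1.08436×10¹⁴ K⁴, so P_net = 17.7 W.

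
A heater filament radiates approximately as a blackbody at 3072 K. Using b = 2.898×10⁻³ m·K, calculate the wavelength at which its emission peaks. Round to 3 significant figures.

Wien's displacement law: λ_max = b/T = (2.898×10⁻³ m·K)/(3072 K) = 9.434×10⁻⁷ m.
That is 0.943 μm, in the infrared range.

λ_max ≈ 0.943 μm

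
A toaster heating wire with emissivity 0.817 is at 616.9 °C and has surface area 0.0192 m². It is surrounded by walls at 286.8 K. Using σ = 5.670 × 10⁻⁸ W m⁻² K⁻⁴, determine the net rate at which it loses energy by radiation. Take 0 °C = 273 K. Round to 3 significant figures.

T = 616.9 °C + 273 = 889.9 K.
Area A = 0.0192 m².
Net radiated power P_net = εσA(T⁴ − T₀⁴) = 0.817×5.670×10⁻⁸×0.0192×(889.9⁴ − 286.8⁴).
T⁴ − T₀⁴ = 6.27140×10¹¹ − 6.76576×10⁹ = 6.20374×10¹¹ K⁴, so P_net = 552 W.

Net loss ≈ 552 W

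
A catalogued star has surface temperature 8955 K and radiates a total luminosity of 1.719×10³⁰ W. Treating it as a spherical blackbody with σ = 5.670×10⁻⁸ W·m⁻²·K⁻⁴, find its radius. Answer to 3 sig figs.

L = 4πR²σT⁴ ⇒ R = √(L/(4πσT⁴)).
σT⁴ = 3.64624×10⁸ W/m², so R = √(1.719×10³⁰/(4π×3.64624×10⁸)) = 1.94×10¹⁰ m.

R ≈ 1.94×10¹⁰ m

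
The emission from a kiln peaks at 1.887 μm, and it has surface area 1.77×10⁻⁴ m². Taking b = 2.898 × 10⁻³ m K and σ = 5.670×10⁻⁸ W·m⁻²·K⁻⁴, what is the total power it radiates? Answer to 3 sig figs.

Wien's law: T = b/λ_max = 2.898×10⁻³/1.887×10⁻⁶ = 1535.77 K.
Area A = 1.77×10⁻⁴ m².
Then P = σAT⁴ = 5.670×10⁻⁸×1.77×10⁻⁴×(1535.77)⁴ = 55.8 W.

P ≈ 55.8 W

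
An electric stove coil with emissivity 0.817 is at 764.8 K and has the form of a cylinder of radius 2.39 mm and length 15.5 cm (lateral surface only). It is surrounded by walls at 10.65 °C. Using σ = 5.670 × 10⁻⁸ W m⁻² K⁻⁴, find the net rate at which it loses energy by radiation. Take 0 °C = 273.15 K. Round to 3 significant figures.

Surroundings: T = 10.65 °C + 273.15 = 283.80 K.
Lateral area A = 2πrL = 2π×2.39×10⁻³×0.155 = 2.32761×10⁻³ m².
Net radiated power P_net = εσA(T⁴ − T₀⁴) = 0.817×5.670×10⁻⁸×2.32761×10⁻³×(764.8⁴ − 283.80⁴).
T⁴ − T₀⁴ = 3.42130×10¹¹ − 6.48708×10⁹ = 3.35643×10¹¹ K⁴, so P_net = 36.2 W.

Net loss ≈ 36.2 W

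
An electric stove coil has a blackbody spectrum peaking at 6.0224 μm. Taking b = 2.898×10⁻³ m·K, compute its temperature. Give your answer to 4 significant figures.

T ≈ 481.2 K

Wien's law gives T = b/λ_max = (2.898×10⁻³ m·K)/(6.0224×10⁻⁶ m) = 481.2 K.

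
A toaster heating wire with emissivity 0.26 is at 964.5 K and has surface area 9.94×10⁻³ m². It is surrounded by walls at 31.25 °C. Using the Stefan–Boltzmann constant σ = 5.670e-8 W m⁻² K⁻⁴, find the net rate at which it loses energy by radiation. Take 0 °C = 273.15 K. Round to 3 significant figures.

Surroundings: T = 31.25 °C + 273.15 = 304.40 K.
Area A = 9.94×10⁻³ m².
Net radiated power P_net = εσA(T⁴ − T₀⁴) = 0.26×5.670×10⁻⁸×9.94×10⁻³×(964.5⁴ − 304.40⁴).
T⁴ − T₀⁴ = 8.65384×10¹¹ − 8.58576×10⁹ = 8.56798×10¹¹ K⁴, so P_net = 126 W.

Net loss ≈ 126 W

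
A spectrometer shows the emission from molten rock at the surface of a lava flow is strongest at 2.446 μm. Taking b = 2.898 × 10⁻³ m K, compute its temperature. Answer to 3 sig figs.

Wien's law gives T = b/λ_max = (2.898×10⁻³ m·K)/(2.446×10⁻⁶ m) = 1.18×10³ K.

T ≈ 1.18×10³ K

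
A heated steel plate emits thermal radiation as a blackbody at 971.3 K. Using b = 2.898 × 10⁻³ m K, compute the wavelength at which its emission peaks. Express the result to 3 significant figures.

λ_max ≈ 2.98×10³ nm

Wien's displacement law: λ_max = b/T = (2.898×10⁻³ m·K)/(971.3 K) = 2.984×10⁻⁶ m.
That is 2.98×10³ nm, in the infrared range.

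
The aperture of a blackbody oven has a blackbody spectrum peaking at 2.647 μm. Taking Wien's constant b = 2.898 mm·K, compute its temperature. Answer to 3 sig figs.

Wien's law gives T = b/λ_max = (2.898×10⁻³ m·K)/(2.647×10⁻⁶ m) = 1.09×10³ K.

T ≈ 1.09×10³ K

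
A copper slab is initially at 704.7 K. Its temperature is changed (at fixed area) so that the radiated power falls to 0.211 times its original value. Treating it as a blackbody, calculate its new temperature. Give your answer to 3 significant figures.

P ∝ T⁴, so T₂/T₁ = (P₂/P₁)^(1/4) = (0.211)^(1/4) = 0.677752.
T₂ = 704.7 × 0.677752 = 478 K.

T₂ ≈ 478 K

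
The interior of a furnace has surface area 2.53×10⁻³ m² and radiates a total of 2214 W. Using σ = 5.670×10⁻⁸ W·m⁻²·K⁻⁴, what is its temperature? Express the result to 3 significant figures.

T ≈ 1.98×10³ K

Area A = 2.53×10⁻³ m².
P = σAT⁴ ⇒ T = (P/(σA))^(1/4) = (2214/(5.670×10⁻⁸×2.53×10⁻³))^(1/4) = 1.98×10³ K.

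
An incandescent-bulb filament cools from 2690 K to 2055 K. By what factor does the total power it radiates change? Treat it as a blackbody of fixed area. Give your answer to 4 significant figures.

P₂/P₁ ≈ 0.3406

P ∝ T⁴, so P₂/P₁ = (T₂/T₁)⁴ = (2055/2690)⁴ = (0.763941)⁴ = 0.3406.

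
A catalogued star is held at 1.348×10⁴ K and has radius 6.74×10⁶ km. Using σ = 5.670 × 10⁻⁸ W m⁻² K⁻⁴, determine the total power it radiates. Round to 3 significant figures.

Surface area A = 4πR² = 4π(6.74×10⁹ m)² = 5.70860×10²⁰ m².
P = σAT⁴ = 5.670×10⁻⁸ × 5.70860×10²⁰ × (1.348×10⁴)⁴ = 1.07×10³⁰ W.

P ≈ 1.07×10³⁰ W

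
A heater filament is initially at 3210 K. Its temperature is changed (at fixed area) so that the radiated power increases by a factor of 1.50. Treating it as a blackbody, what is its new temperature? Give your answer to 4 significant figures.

T₂ ≈ 3552 K

P ∝ T⁴, so T₂/T₁ = (P₂/P₁)^(1/4) = (1.50)^(1/4) = 1.10668.
T₂ = 3210 × 1.10668 = 3552 K.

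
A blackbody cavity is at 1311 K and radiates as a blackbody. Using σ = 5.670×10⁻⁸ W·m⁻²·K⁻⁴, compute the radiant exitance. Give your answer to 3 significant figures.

Stefan–Boltzmann: I = σT⁴ = 5.670×10⁻⁸ × (1311)⁴ = 1.67×10⁵ W/m².

I ≈ 1.67×10⁵ W/m²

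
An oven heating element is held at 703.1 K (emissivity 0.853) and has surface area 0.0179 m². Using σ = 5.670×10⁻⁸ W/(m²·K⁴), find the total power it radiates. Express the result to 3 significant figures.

P ≈ 212 W

Area A = 0.0179 m².
P = εσAT⁴ = 0.853 × 5.670×10⁻⁸ × 0.0179 × (703.1)⁴ = 212 W.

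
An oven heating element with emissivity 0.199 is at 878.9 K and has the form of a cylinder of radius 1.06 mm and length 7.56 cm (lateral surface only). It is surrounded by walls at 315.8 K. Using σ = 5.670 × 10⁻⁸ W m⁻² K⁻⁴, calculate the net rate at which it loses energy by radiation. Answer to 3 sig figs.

Net loss ≈ 3.33 W

Lateral area A = 2πrL = 2π×1.06×10⁻³×0.0756 = 5.03509×10⁻⁴ m².
Net radiated power P_net = εσA(T⁴ − T₀⁴) = 0.199×5.670×10⁻⁸×5.03509×10⁻⁴×(878.9⁴ − 315.8⁴).
T⁴ − T₀⁴ = 5.96703×10¹¹ − 9.94600×10⁹ = 5.86757×10¹¹ K⁴, so P_net = 3.33 W.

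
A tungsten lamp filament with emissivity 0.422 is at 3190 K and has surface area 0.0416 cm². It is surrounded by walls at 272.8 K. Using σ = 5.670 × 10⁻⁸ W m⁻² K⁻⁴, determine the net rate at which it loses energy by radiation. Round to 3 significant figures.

Area A = 0.0416 cm² = 4.16×10⁻⁶ m².
Net radiated power P_net = εσA(T⁴ − T₀⁴) = 0.422×5.670×10⁻⁸×4.16×10⁻⁶×(3190⁴ − 272.8⁴).
T⁴ − T₀⁴ = 1.03553×10¹⁴ − 5.53831×10⁹ = 1.03547×10¹⁴ K⁴, so P_net = 10.3 W.

Net loss ≈ 10.3 W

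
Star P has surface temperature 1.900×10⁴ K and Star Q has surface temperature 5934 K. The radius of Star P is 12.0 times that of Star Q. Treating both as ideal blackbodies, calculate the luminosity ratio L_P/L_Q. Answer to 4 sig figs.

L ∝ R²T⁴, so L_P/L_Q = (R_P/R_Q)²(T_P/T_Q)⁴ = (12.0)² × (1.900×10⁴/5934)⁴ = 144 × 105.105 = 1.514×10⁴.

L_P/L_Q ≈ 1.514×10⁴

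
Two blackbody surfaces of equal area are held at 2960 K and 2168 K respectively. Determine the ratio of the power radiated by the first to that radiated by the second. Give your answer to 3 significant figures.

With equal areas, P₁/P₂ = (T₁/T₂)⁴ = (2960/2168)⁴ = 3.47.

P₁/P₂ ≈ 3.47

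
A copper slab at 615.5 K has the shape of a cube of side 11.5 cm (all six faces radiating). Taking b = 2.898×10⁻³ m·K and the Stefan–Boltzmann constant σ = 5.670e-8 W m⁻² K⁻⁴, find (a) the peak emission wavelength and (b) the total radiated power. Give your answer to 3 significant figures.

(a) λ_max = b/T = 2.898×10⁻³/615.5 = 4.708×10⁻⁶ m = 4.71 μm.
Area A = 6s² = 6×(0.115 m)² = 0.07935 m².
(b) P = σAT⁴ = 5.670×10⁻⁸×0.07935×(615.5)⁴ = 646 W.

λ_max ≈ 4.71 μm; P ≈ 646 W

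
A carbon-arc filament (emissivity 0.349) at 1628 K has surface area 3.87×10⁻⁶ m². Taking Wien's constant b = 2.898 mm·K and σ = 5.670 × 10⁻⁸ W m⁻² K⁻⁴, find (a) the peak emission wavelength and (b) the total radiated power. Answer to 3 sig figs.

(a) λ_max = b/T = 2.898×10⁻³/1628 = 1.780×10⁻⁶ m = 1.78 μm.
Area A = 3.87×10⁻⁶ m².
(b) P = εσAT⁴ = 0.349×5.670×10⁻⁸×3.87×10⁻⁶×(1628)⁴ = 0.538 W.

λ_max ≈ 1.78 μm; P ≈ 0.538 W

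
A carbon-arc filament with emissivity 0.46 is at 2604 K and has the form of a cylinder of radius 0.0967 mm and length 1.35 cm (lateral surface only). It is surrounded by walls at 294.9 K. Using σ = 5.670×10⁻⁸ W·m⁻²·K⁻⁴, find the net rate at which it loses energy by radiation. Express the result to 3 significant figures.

Lateral area A = 2πrL = 2π×9.67×10⁻⁵×0.0135 = 8.20238×10⁻⁶ m².
Net radiated power P_net = εσA(T⁴ − T₀⁴) = 0.46×5.670×10⁻⁸×8.20238×10⁻⁶×(2604⁴ − 294.9⁴).
T⁴ − T₀⁴ = 4.59795×10¹³ − 7.56309×10⁹ = 4.59719×10¹³ K⁴, so P_net = 9.83 W.

Net loss ≈ 9.83 W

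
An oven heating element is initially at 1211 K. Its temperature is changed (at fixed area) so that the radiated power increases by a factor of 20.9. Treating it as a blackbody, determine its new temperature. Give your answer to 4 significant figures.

P ∝ T⁴, so T₂/T₁ = (P₂/P₁)^(1/4) = (20.9)^(1/4) = 2.13814.
T₂ = 1211 × 2.13814 = 2589 K.

T₂ ≈ 2589 K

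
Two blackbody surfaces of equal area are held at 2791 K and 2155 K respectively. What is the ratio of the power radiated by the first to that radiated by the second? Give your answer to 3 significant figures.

P₁/P₂ ≈ 2.81

With equal areas, P₁/P₂ = (T₁/T₂)⁴ = (2791/2155)⁴ = 2.81.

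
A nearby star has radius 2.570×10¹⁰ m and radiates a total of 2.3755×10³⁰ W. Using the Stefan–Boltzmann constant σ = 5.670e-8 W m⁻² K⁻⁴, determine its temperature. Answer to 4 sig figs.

Surface area A = 4πR² = 4π(2.570×10¹⁰ m)² = 8.29996×10²¹ m².
P = σAT⁴ ⇒ T = (P/(σA))^(1/4) = (2.3755×10³⁰/(5.670×10⁻⁸×8.29996×10²¹))^(1/4) = 8429 K.

T ≈ 8429 K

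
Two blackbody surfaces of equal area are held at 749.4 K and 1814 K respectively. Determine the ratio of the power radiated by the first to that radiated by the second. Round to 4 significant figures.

With equal areas, P₁/P₂ = (T₁/T₂)⁴ = (749.4/1814)⁴ = 0.02913.

P₁/P₂ ≈ 0.02913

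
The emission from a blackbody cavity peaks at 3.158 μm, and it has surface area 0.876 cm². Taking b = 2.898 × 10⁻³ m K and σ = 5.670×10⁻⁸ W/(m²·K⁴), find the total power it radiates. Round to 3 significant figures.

Wien's law: T = b/λ_max = 2.898×10⁻³/3.158×10⁻⁶ = 917.669 K.
Area A = 0.876 cm² = 8.76×10⁻⁵ m².
Then P = σAT⁴ = 5.670×10⁻⁸×8.76×10⁻⁵×(917.669)⁴ = 3.52 W.

P ≈ 3.52 W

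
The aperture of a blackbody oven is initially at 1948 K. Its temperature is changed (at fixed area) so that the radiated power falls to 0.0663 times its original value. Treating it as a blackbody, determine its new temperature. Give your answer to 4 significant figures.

T₂ ≈ 988.5 K

P ∝ T⁴, so T₂/T₁ = (P₂/P₁)^(1/4) = (0.0663)^(1/4) = 0.507433.
T₂ = 1948 × 0.507433 = 988.5 K.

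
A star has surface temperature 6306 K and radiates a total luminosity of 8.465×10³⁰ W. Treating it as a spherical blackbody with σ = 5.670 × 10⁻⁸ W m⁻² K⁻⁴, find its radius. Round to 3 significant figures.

R ≈ 8.67×10¹⁰ m

L = 4πR²σT⁴ ⇒ R = √(L/(4πσT⁴)).
σT⁴ = 8.96600×10⁷ W/m², so R = √(8.465×10³⁰/(4π×8.96600×10⁷)) = 8.67×10¹⁰ m.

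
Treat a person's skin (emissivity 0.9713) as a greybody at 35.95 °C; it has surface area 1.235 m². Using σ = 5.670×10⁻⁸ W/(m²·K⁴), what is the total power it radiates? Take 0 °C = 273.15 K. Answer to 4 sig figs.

P ≈ 620.9 W

T = 35.95 °C + 273.15 = 309.10 K.
Area A = 1.235 m².
P = εσAT⁴ = 0.9713 × 5.670×10⁻⁸ × 1.235 × (309.10)⁴ = 620.9 W.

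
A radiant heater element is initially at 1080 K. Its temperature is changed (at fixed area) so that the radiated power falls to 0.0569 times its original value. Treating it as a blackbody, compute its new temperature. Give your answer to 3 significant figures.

P ∝ T⁴, so T₂/T₁ = (P₂/P₁)^(1/4) = (0.0569)^(1/4) = 0.488403.
T₂ = 1080 × 0.488403 = 527 K.

T₂ ≈ 527 K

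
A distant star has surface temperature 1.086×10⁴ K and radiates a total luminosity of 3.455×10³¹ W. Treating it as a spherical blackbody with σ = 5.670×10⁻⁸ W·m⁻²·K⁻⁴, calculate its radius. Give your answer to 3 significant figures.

R ≈ 5.90×10¹⁰ m

L = 4πR²σT⁴ ⇒ R = √(L/(4πσT⁴)).
σT⁴ = 7.88683×10⁸ W/m², so R = √(3.455×10³¹/(4π×7.88683×10⁸)) = 5.90×10¹⁰ m.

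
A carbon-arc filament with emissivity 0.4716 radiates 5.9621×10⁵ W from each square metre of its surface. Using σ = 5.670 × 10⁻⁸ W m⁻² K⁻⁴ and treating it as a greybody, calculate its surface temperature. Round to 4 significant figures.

I = εσT⁴, so T = (I/εσ)^(1/4) = (5.9621×10⁵/(0.4716×5.670×10⁻⁸))^(1/4) = 2173 K.

T ≈ 2173 K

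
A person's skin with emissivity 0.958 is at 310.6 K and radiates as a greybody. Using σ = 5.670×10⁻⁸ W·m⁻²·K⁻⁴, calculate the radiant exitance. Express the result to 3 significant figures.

Stefan–Boltzmann: I = εσT⁴ = 0.958 × 5.670×10⁻⁸ × (310.6)⁴ = 506 W/m².

I ≈ 506 W/m²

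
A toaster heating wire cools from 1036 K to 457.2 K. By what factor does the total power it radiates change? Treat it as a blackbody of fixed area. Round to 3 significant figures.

P₂/P₁ ≈ 0.0379

P ∝ T⁴, so P₂/P₁ = (T₂/T₁)⁴ = (457.2/1036)⁴ = (0.441313)⁴ = 0.0379.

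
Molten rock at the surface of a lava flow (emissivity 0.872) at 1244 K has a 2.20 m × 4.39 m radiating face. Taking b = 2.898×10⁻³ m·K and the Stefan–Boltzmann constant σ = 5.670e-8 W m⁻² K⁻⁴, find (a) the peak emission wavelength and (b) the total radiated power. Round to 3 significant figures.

λ_max ≈ 2.33 μm; P ≈ 1.14×10⁶ W

(a) λ_max = b/T = 2.898×10⁻³/1244 = 2.330×10⁻⁶ m = 2.33 μm.
Area A = 2.20 × 4.39 = 9.658 m².
(b) P = εσAT⁴ = 0.872×5.670×10⁻⁸×9.658×(1244)⁴ = 1.14×10⁶ W.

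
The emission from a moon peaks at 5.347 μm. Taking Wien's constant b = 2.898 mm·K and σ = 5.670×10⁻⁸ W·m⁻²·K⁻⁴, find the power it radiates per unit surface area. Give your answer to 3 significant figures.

Wien's law: T = b/λ_max = 2.898×10⁻³/5.347×10⁻⁶ = 541.986 K.
Then I = σT⁴ = 5.670×10⁻⁸×(541.986)⁴ = 4.89×10³ W/m².

I ≈ 4.89×10³ W/m²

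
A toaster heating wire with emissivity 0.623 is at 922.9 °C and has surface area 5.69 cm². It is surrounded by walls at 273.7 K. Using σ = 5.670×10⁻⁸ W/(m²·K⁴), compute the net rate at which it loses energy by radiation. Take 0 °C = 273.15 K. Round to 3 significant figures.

Net loss ≈ 41.0 W

T = 922.9 °C + 273.15 = 1196.05 K.
Area A = 5.69 cm² = 5.69×10⁻⁴ m².
Net radiated power P_net = εσA(T⁴ − T₀⁴) = 0.623×5.670×10⁻⁸×5.69×10⁻⁴×(1196.05⁴ − 273.7⁴).
T⁴ − T₀⁴ = 2.04643×10¹² − 5.61176×10⁹ = 2.04082×10¹² K⁴, so P_net = 41.0 W.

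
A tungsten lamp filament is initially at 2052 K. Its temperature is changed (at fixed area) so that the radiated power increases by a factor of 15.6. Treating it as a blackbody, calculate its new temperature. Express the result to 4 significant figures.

P ∝ T⁴, so T₂/T₁ = (P₂/P₁)^(1/4) = (15.6)^(1/4) = 1.98738.
T₂ = 2052 × 1.98738 = 4078 K.

T₂ ≈ 4078 K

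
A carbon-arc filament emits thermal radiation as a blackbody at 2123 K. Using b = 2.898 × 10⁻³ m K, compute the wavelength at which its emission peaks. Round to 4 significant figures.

λ_max ≈ 1365 nm

Wien's displacement law: λ_max = b/T = (2.898×10⁻³ m·K)/(2123 K) = 1.3650×10⁻⁶ m.
That is 1365 nm, in the infrared range.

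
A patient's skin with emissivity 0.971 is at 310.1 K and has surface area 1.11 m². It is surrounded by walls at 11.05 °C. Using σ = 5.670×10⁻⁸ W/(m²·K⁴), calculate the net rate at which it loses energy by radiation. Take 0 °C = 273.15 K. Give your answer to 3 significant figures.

Net loss ≈ 166 W

Surroundings: T = 11.05 °C + 273.15 = 284.20 K.
Area A = 1.11 m².
Net radiated power P_net = εσA(T⁴ − T₀⁴) = 0.971×5.670×10⁻⁸×1.11×(310.1⁴ − 284.20⁴).
T⁴ − T₀⁴ = 9.24713×10⁹ − 6.52373×10⁹ = 2.72340×10⁹ K⁴, so P_net = 166 W.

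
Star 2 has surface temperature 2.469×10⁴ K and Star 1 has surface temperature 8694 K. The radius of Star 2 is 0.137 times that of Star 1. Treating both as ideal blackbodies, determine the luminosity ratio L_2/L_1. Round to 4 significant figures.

L_2/L_1 ≈ 1.221

L ∝ R²T⁴, so L_2/L_1 = (R_2/R_1)²(T_2/T_1)⁴ = (0.137)² × (2.469×10⁴/8694)⁴ = 0.018769 × 65.0438 = 1.221.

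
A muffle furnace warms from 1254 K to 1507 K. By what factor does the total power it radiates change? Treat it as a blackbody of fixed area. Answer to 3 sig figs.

P ∝ T⁴, so P₂/P₁ = (T₂/T₁)⁴ = (1507/1254)⁴ = (1.20175)⁴ = 2.09.

P₂/P₁ ≈ 2.09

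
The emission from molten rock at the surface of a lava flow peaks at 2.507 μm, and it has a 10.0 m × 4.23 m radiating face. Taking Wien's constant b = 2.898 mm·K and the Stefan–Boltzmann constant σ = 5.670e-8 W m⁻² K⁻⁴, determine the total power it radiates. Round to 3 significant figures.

Wien's law: T = b/λ_max = 2.898×10⁻³/2.507×10⁻⁶ = 1155.96 K.
Area A = 10.0 × 4.23 = 42.3 m².
Then P = σAT⁴ = 5.670×10⁻⁸×42.3×(1155.96)⁴ = 4.28×10⁶ W.

P ≈ 4.28×10⁶ W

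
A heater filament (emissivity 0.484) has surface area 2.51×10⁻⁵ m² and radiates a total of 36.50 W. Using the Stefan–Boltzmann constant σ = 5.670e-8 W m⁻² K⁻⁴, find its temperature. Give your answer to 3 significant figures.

Area A = 2.51×10⁻⁵ m².
P = εσAT⁴ ⇒ T = (P/(εσA))^(1/4) = (36.50/(0.484×5.670×10⁻⁸×2.51×10⁻⁵))^(1/4) = 2.70×10³ K.

T ≈ 2.70×10³ K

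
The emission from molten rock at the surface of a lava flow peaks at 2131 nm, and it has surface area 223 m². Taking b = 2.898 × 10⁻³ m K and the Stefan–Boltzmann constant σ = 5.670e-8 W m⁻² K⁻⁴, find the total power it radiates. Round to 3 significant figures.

P ≈ 4.32×10⁷ W

Wien's law: T = b/λ_max = 2.898×10⁻³/2.131×10⁻⁶ = 1359.92 K.
Area A = 223 m².
Then P = σAT⁴ = 5.670×10⁻⁸×223×(1359.92)⁴ = 4.32×10⁷ W.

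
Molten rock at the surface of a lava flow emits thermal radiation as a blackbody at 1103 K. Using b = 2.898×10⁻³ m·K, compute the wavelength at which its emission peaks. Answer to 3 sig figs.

λ_max ≈ 2.63 μm

Wien's displacement law: λ_max = b/T = (2.898×10⁻³ m·K)/(1103 K) = 2.627×10⁻⁶ m.
That is 2.63 μm, in the infrared range.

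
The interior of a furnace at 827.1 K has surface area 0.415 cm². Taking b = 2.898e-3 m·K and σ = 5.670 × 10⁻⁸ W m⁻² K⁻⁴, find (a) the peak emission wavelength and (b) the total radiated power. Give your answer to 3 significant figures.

(a) λ_max = b/T = 2.898×10⁻³/827.1 = 3.504×10⁻⁶ m = 3.50 μm.
Area A = 0.415 cm² = 4.15×10⁻⁵ m².
(b) P = σAT⁴ = 5.670×10⁻⁸×4.15×10⁻⁵×(827.1)⁴ = 1.10 W.

λ_max ≈ 3.50 μm; P ≈ 1.10 W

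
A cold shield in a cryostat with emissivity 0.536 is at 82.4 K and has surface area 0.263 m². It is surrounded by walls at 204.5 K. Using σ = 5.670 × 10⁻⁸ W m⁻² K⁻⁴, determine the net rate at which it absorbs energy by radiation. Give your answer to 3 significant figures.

Area A = 0.263 m².
Net radiated power P_net = εσA(T⁴ − T₀⁴) = 0.536×5.670×10⁻⁸×0.263×(82.4⁴ − 204.5⁴).
T⁴ − T₀⁴ = 4.61008×10⁷ − 1.74893×10⁹ = -1.70283×10⁹ K⁴, so P_net = -13.6 W — negative, meaning a net gain of 13.6 W.

Net gain ≈ 13.6 W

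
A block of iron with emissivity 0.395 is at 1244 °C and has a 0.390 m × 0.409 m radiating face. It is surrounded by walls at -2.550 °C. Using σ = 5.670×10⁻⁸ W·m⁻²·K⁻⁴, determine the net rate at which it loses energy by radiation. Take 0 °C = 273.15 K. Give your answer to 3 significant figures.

T = 1244 °C + 273.15 = 1517.15 K.
Surroundings: T = -2.550 °C + 273.15 = 270.600 K.
Area A = 0.390 × 0.409 = 0.15951 m².
Net radiated power P_net = εσA(T⁴ − T₀⁴) = 0.395×5.670×10⁻⁸×0.15951×(1517.15⁴ − 270.600⁴).
T⁴ − T₀⁴ = 5.29803×10¹² − 5.36181×10⁹ = 5.29267×10¹² K⁴, so P_net = 1.89×10⁴ W.

Net loss ≈ 1.89×10⁴ W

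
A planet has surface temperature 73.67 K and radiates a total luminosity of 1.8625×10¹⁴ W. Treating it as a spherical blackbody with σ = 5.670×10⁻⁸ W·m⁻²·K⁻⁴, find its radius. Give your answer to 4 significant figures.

R ≈ 2.979×10⁶ m

L = 4πR²σT⁴ ⇒ R = √(L/(4πσT⁴)).
σT⁴ = 1.67011 W/m², so R = √(1.8625×10¹⁴/(4π×1.67011)) = 2.979×10⁶ m.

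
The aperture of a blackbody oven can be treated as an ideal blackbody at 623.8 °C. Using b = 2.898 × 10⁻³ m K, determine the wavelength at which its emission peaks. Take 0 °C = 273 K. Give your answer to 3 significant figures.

λ_max ≈ 3.23 μm

T = 623.8 °C + 273 = 896.8 K.
Wien's displacement law: λ_max = b/T = (2.898×10⁻³ m·K)/(896.8 K) = 3.231×10⁻⁶ m.
That is 3.23 μm, in the infrared range.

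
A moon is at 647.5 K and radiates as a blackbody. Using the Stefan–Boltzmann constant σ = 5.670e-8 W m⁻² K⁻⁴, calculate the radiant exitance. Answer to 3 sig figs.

I ≈ 9.97×10³ W/m²

Stefan–Boltzmann: I = σT⁴ = 5.670×10⁻⁸ × (647.5)⁴ = 9.97×10³ W/m².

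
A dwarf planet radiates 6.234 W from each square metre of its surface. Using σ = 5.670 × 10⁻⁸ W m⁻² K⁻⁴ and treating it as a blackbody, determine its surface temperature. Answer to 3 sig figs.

I = σT⁴, so T = (I/σ)^(1/4) = (6.234/(5.670×10⁻⁸))^(1/4) = 102 K.

T ≈ 102 K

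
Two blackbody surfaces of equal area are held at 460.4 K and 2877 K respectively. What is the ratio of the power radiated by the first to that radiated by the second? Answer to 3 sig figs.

P₁/P₂ ≈ 6.56×10⁻⁴

With equal areas, P₁/P₂ = (T₁/T₂)⁴ = (460.4/2877)⁴ = 6.56×10⁻⁴.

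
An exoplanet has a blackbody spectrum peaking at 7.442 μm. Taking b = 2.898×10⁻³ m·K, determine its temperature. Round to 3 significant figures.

Wien's law gives T = b/λ_max = (2.898×10⁻³ m·K)/(7.442×10⁻⁶ m) = 389 K.

T ≈ 389 K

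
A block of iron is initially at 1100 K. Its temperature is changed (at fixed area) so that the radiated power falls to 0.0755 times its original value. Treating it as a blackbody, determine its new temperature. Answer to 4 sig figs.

P ∝ T⁴, so T₂/T₁ = (P₂/P₁)^(1/4) = (0.0755)^(1/4) = 0.524188.
T₂ = 1100 × 0.524188 = 576.6 K.

T₂ ≈ 576.6 K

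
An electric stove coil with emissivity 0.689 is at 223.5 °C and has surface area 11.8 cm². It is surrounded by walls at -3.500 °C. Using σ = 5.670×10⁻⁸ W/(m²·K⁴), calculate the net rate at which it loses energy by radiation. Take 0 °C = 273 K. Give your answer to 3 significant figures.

T = 223.5 °C + 273 = 496.5 K.
Surroundings: T = -3.500 °C + 273 = 269.500 K.
Area A = 11.8 cm² = 1.18×10⁻³ m².
Net radiated power P_net = εσA(T⁴ − T₀⁴) = 0.689×5.670×10⁻⁸×1.18×10⁻³×(496.5⁴ − 269.500⁴).
T⁴ − T₀⁴ = 6.07683×10¹⁰ − 5.27515×10⁹ = 5.54932×10¹⁰ K⁴, so P_net = 2.56 W.

Net loss ≈ 2.56 W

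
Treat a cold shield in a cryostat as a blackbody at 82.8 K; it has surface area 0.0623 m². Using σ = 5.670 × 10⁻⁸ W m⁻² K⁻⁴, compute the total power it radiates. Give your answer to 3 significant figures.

Area A = 0.0623 m².
P = σAT⁴ = 5.670×10⁻⁸ × 0.0623 × (82.8)⁴ = 0.166 W.

P ≈ 0.166 W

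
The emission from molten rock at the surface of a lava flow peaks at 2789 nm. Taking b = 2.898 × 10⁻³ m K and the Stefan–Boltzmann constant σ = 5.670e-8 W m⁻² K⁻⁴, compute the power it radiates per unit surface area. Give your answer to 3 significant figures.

I ≈ 6.61×10⁴ W/m²

Wien's law: T = b/λ_max = 2.898×10⁻³/2.789×10⁻⁶ = 1039.08 K.
Then I = σT⁴ = 5.670×10⁻⁸×(1039.08)⁴ = 6.61×10⁴ W/m².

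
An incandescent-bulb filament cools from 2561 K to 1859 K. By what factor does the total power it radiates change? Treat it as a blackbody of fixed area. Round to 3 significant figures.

P₂/P₁ ≈ 0.278

P ∝ T⁴, so P₂/P₁ = (T₂/T₁)⁴ = (1859/2561)⁴ = (0.725888)⁴ = 0.278.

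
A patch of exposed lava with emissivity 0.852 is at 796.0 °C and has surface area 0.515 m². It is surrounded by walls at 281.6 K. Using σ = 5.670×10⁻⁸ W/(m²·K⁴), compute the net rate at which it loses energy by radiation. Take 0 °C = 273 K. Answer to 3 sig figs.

T = 796.0 °C + 273 = 1069.0 K.
Area A = 0.515 m².
Net radiated power P_net = εσA(T⁴ − T₀⁴) = 0.852×5.670×10⁻⁸×0.515×(1069.0⁴ − 281.6⁴).
T⁴ − T₀⁴ = 1.30590×10¹² − 6.28826×10⁹ = 1.29961×10¹² K⁴, so P_net = 3.23×10⁴ W.

Net loss ≈ 3.23×10⁴ W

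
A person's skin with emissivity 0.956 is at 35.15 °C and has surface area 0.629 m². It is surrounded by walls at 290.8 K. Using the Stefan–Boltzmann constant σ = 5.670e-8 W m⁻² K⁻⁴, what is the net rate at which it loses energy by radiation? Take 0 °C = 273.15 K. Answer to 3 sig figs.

Net loss ≈ 64.2 W

T = 35.15 °C + 273.15 = 308.30 K.
Area A = 0.629 m².
Net radiated power P_net = εσA(T⁴ − T₀⁴) = 0.956×5.670×10⁻⁸×0.629×(308.30⁴ − 290.8⁴).
T⁴ − T₀⁴ = 9.03429×10⁹ − 7.15118×10⁹ = 1.88311×10⁹ K⁴, so P_net = 64.2 W.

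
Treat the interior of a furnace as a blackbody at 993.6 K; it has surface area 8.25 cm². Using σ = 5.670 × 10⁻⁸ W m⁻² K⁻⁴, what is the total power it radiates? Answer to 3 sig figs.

P ≈ 45.6 W

Area A = 8.25 cm² = 8.25×10⁻⁴ m².
P = σAT⁴ = 5.670×10⁻⁸ × 8.25×10⁻⁴ × (993.6)⁴ = 45.6 W.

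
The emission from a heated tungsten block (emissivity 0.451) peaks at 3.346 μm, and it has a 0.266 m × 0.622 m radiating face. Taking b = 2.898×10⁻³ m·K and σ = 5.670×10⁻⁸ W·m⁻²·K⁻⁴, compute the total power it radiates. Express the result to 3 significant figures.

Wien's law: T = b/λ_max = 2.898×10⁻³/3.346×10⁻⁶ = 866.109 K.
Area A = 0.266 × 0.622 = 0.165452 m².
Then P = εσAT⁴ = 0.451×5.670×10⁻⁸×0.165452×(866.109)⁴ = 2.38×10³ W.

P ≈ 2.38×10³ W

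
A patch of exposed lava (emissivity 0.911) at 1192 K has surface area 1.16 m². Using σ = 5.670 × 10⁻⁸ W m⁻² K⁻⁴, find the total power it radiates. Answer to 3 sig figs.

P ≈ 1.21×10⁵ W

Area A = 1.16 m².
P = εσAT⁴ = 0.911 × 5.670×10⁻⁸ × 1.16 × (1192)⁴ = 1.21×10⁵ W.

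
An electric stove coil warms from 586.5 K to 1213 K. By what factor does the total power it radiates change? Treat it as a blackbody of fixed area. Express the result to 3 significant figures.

P ∝ T⁴, so P₂/P₁ = (T₂/T₁)⁴ = (1213/586.5)⁴ = (2.06820)⁴ = 18.3.

P₂/P₁ ≈ 18.3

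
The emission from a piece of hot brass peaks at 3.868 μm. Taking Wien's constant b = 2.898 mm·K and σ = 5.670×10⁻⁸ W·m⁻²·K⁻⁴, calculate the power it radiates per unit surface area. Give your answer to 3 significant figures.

I ≈ 1.79×10⁴ W/m²

Wien's law: T = b/λ_max = 2.898×10⁻³/3.868×10⁻⁶ = 749.224 K.
Then I = σT⁴ = 5.670×10⁻⁸×(749.224)⁴ = 1.79×10⁴ W/m².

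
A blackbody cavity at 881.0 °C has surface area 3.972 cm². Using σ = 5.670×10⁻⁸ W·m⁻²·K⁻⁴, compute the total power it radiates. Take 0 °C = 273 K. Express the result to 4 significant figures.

P ≈ 39.94 W

T = 881.0 °C + 273 = 1154.0 K.
Area A = 3.972 cm² = 3.972×10⁻⁴ m².
P = σAT⁴ = 5.670×10⁻⁸ × 3.972×10⁻⁴ × (1154.0)⁴ = 39.94 W.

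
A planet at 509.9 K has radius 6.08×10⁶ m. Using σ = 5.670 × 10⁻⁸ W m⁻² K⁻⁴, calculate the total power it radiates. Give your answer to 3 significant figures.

P ≈ 1.78×10¹⁸ W

Surface area A = 4πR² = 4π(6.08×10⁶ m)² = 4.64533×10¹⁴ m².
P = σAT⁴ = 5.670×10⁻⁸ × 4.64533×10¹⁴ × (509.9)⁴ = 1.78×10¹⁸ W.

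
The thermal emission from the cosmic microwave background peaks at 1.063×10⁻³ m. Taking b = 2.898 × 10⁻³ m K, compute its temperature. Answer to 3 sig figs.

T ≈ 2.73 K

Wien's law gives T = b/λ_max = (2.898×10⁻³ m·K)/(1.063×10⁻³ m) = 2.73 K.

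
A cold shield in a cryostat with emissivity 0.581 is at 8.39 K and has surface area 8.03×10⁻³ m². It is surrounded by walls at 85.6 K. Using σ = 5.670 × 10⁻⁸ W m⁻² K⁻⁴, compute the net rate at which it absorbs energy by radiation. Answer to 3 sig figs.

Net gain ≈ 0.0142 W

Area A = 8.03×10⁻³ m².
Net radiated power P_net = εσA(T⁴ − T₀⁴) = 0.581×5.670×10⁻⁸×8.03×10⁻³×(8.39⁴ − 85.6⁴).
T⁴ − T₀⁴ = 4955.05 − 5.36902×10⁷ = -5.36852×10⁷ K⁴, so P_net = -0.0142 W — negative, meaning a net gain of 0.0142 W.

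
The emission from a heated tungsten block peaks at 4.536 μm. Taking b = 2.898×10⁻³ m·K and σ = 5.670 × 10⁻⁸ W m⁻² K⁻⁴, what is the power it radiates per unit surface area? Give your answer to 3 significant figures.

I ≈ 9.45×10³ W/m²

Wien's law: T = b/λ_max = 2.898×10⁻³/4.536×10⁻⁶ = 638.889 K.
Then I = σT⁴ = 5.670×10⁻⁸×(638.889)⁴ = 9.45×10³ W/m².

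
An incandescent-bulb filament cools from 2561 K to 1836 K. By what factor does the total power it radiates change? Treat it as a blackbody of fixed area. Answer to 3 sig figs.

P₂/P₁ ≈ 0.264

P ∝ T⁴, so P₂/P₁ = (T₂/T₁)⁴ = (1836/2561)⁴ = (0.716907)⁴ = 0.264.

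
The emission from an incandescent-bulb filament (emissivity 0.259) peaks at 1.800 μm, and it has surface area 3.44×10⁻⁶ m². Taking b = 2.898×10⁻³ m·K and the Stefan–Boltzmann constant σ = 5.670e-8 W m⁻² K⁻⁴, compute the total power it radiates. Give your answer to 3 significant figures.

Wien's law: T = b/λ_max = 2.898×10⁻³/1.800×10⁻⁶ = 1610.00 K.
Area A = 3.44×10⁻⁶ m².
Then P = εσAT⁴ = 0.259×5.670×10⁻⁸×3.44×10⁻⁶×(1610.00)⁴ = 0.339 W.

P ≈ 0.339 W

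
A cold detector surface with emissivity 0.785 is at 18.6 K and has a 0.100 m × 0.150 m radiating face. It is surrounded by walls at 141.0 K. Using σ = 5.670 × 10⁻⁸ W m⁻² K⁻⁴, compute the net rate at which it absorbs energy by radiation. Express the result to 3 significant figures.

Net gain ≈ 0.264 W

Area A = 0.100 × 0.150 = 0.015 m².
Net radiated power P_net = εσA(T⁴ − T₀⁴) = 0.785×5.670×10⁻⁸×0.015×(18.6⁴ − 141.0⁴).
T⁴ − T₀⁴ = 1.19688×10⁵ − 3.95254×10⁸ = -3.95134×10⁸ K⁴, so P_net = -0.264 W — negative, meaning a net gain of 0.264 W.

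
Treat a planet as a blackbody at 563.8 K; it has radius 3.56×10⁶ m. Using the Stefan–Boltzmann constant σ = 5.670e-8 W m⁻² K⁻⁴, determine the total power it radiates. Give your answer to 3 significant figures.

P ≈ 9.12×10¹⁷ W

Surface area A = 4πR² = 4π(3.56×10⁶ m)² = 1.59261×10¹⁴ m².
P = σAT⁴ = 5.670×10⁻⁸ × 1.59261×10¹⁴ × (563.8)⁴ = 9.12×10¹⁷ W.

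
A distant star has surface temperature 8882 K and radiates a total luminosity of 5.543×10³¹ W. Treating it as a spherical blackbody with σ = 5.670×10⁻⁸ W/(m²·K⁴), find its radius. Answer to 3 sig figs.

R ≈ 1.12×10¹¹ m

L = 4πR²σT⁴ ⇒ R = √(L/(4πσT⁴)).
σT⁴ = 3.52879×10⁸ W/m², so R = √(5.543×10³¹/(4π×3.52879×10⁸)) = 1.12×10¹¹ m.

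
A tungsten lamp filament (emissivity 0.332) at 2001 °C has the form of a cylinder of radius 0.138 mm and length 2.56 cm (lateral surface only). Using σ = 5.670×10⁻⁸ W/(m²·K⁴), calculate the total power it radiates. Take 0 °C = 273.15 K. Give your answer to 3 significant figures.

T = 2001 °C + 273.15 = 2274.15 K.
Lateral area A = 2πrL = 2π×1.38×10⁻⁴×0.0256 = 2.21972×10⁻⁵ m².
P = εσAT⁴ = 0.332 × 5.670×10⁻⁸ × 2.21972×10⁻⁵ × (2274.15)⁴ = 11.2 W.

P ≈ 11.2 W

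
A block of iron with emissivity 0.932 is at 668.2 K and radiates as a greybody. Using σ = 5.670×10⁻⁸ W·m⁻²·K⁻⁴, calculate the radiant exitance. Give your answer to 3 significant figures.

I ≈ 1.05×10⁴ W/m²

Stefan–Boltzmann: I = εσT⁴ = 0.932 × 5.670×10⁻⁸ × (668.2)⁴ = 1.05×10⁴ W/m².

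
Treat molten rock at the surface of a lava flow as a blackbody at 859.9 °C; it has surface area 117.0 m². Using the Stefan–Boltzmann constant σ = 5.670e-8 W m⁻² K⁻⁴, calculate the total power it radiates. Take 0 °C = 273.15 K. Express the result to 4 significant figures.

P ≈ 1.093×10⁷ W

T = 859.9 °C + 273.15 = 1133.05 K.
Area A = 117.0 m².
P = σAT⁴ = 5.670×10⁻⁸ × 117.0 × (1133.05)⁴ = 1.093×10⁷ W.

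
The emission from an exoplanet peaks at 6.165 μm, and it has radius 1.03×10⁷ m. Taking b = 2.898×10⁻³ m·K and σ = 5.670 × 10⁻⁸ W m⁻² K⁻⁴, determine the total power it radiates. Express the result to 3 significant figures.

Wien's law: T = b/λ_max = 2.898×10⁻³/6.165×10⁻⁶ = 470.073 K.
Surface area A = 4πR² = 4π(1.03×10⁷ m)² = 1.33317×10¹⁵ m².
Then P = σAT⁴ = 5.670×10⁻⁸×1.33317×10¹⁵×(470.073)⁴ = 3.69×10¹⁸ W.

P ≈ 3.69×10¹⁸ W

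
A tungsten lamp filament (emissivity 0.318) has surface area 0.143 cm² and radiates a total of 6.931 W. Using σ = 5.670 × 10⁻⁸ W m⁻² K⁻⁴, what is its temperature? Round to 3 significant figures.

Area A = 0.143 cm² = 1.43×10⁻⁵ m².
P = εσAT⁴ ⇒ T = (P/(εσA))^(1/4) = (6.931/(0.318×5.670×10⁻⁸×1.43×10⁻⁵))^(1/4) = 2.28×10³ K.

T ≈ 2.28×10³ K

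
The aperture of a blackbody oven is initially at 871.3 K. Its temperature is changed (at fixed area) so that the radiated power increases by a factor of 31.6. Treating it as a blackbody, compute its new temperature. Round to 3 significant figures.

T₂ ≈ 2.07×10³ K

P ∝ T⁴, so T₂/T₁ = (P₂/P₁)^(1/4) = (31.6)^(1/4) = 2.37095.
T₂ = 871.3 × 2.37095 = 2.07×10³ K.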